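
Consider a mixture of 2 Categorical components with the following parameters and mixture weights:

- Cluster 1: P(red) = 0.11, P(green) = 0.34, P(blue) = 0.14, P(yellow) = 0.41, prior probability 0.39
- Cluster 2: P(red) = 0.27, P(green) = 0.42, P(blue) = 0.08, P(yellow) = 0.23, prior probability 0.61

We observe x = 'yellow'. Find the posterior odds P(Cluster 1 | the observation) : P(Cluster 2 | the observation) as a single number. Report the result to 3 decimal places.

Posterior odds = (π_i f_i(x)) / (π_j f_j(x)); the normalising sum cancels.
Evaluate each component's likelihood at the observed value:
  p_1 = 0.41
  p_2 = 0.23
Odds = (0.39/0.61) × (0.41/0.23) = 0.639344 × 1.78261 ≈ 1.140

1.140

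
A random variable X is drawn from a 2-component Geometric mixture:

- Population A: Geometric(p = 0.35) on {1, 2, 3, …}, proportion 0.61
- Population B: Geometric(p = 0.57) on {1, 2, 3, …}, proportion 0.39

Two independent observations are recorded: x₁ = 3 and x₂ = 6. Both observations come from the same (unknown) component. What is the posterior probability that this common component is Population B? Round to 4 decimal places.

0.0859

By Bayes' theorem, P(k | x) = π_k f_k(x) / Σ_j π_j f_j(x).
Since both observations come from the same component, the likelihood for component k is f_k(x₁)·f_k(x₂).
  p_A = [0.147875] × [0.0406102] = 0.00600523
  p_B = [0.105393] × [0.00837948] = 0.000883139
Multiply by the mixture weights:
  π_A·p_A = 0.61 × 0.00600523 = 0.00366319
  π_B·p_B = 0.39 × 0.000883139 = 0.000344424
Marginal: 0.00366319 + 0.000344424 = 0.00400761
Responsibility of Population B: 0.000344424 / 0.00400761 ≈ 0.0859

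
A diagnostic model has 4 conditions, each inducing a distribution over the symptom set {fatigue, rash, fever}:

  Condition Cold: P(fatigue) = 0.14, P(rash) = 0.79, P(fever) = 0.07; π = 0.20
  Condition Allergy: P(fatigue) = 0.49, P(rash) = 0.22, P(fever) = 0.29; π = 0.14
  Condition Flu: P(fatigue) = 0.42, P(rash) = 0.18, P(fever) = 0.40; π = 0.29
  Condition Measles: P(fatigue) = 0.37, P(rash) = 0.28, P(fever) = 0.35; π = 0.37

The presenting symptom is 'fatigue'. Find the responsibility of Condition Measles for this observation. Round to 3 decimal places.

The responsibility of component k is w_k f_k(x) divided by Σ_j w_j f_j(x).
Component likelihoods at x = 'fatigue':
  f_Cold = P(fatigue | comp) = 0.14
  f_Allergy = P(fatigue | comp) = 0.49
  f_Flu = P(fatigue | comp) = 0.42
  f_Measles = P(fatigue | comp) = 0.37
Multiply by the mixture weights:
  w_Cold·f_Cold = 0.20 × 0.14 = 0.028
  w_Allergy·f_Allergy = 0.14 × 0.49 = 0.0686
  w_Flu·f_Flu = 0.29 × 0.42 = 0.1218
  w_Measles·f_Measles = 0.37 × 0.37 = 0.1369
Sum: 0.028 + 0.0686 + 0.1218 + 0.1369 = 0.3553
Responsibility of Condition Measles: 0.1369 / 0.3553 ≈ 0.385

0.385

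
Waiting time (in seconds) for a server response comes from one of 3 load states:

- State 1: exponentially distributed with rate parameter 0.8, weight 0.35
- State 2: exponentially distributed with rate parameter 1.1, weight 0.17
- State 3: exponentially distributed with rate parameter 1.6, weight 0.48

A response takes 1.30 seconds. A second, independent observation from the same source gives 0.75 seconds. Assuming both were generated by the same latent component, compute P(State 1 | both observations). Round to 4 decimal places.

0.3905

Apply Bayes' rule: the posterior for each component is proportional to its prior times its likelihood at x.
Since both observations come from the same component, the likelihood for component k is f_k(x₁)·f_k(x₂).
  L_1 = [0.8·e^(−0.8·1.30) = 0.8·e^(−1.0400) = 0.282764] × [0.439049] = 0.124147
  L_2 = [1.1·e^(−1.1·1.30) = 1.1·e^(−1.4300) = 0.26324] × [0.482058] = 0.126897
  L_3 = [1.6·e^(−1.6·1.30) = 1.6·e^(−2.0800) = 0.199888] × [0.481911] = 0.0963283
Multiply by the mixture weights:
  π_1·L_1 = 0.35 × 0.124147 = 0.0434515
  π_2·L_2 = 0.17 × 0.126897 = 0.0215725
  π_3·L_3 = 0.48 × 0.0963283 = 0.0462376
Denominator: 0.0434515 + 0.0215725 + 0.0462376 = 0.111262
Responsibility of State 1: 0.0434515 / 0.111262 ≈ 0.3905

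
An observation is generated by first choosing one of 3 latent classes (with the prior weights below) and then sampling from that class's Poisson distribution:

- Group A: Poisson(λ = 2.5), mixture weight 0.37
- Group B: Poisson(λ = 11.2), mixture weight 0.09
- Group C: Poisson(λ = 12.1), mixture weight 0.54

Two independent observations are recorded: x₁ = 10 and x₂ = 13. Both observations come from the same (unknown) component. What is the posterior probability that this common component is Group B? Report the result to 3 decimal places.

By Bayes' theorem, P(k | x) = w_k f_k(x) / Σ_j w_j f_j(x).
Since both observations come from the same component, the likelihood for component k is f_k(x₁)·f_k(x₂).
  p_A = [e^(−2.5)·2.5^10/10! = 0.000215725] × [1.96428e-06] = 4.23745e-10
  p_B = [e^(−11.2)·11.2^10/10! = 0.117036] × [0.0958199] = 0.0112144
  p_C = [e^(−12.1)·12.1^10/10! = 0.103069] × [0.106406] = 0.0109671
Multiply by the mixture weights:
  w_A·p_A = 0.37 × 4.23745e-10 = 1.56786e-10
  w_B·p_B = 0.09 × 0.0112144 = 0.00100929
  w_C·p_C = 0.54 × 0.0109671 = 0.00592226
Normaliser: 1.56786e-10 + 0.00100929 + 0.00592226 = 0.00693155
P(Group B | x₁,x₂) ≈ 0.146

0.146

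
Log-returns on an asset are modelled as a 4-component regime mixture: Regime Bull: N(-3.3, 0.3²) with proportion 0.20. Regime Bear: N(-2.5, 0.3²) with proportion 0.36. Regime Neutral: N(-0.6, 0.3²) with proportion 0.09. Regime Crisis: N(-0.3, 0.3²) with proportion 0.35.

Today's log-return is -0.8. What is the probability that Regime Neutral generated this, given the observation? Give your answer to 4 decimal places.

By Bayes' theorem, P(k | x) = π_k f_k(x) / Σ_j π_j f_j(x).
Evaluate each component's likelihood at the observed value:
  p_Bull = (1/(0.3·√(2π)))·exp(−(-0.8−-3.3)²/(2·0.3²)) = 1.329808·exp(-34.72222) = 1.10693e-15
  p_Bear = (1/(0.3·√(2π)))·exp(−(-0.8−-2.5)²/(2·0.3²)) = 1.329808·exp(-16.05556) = 1.41563e-07
  p_Neutral = (1/(0.3·√(2π)))·exp(−(-0.8−-0.6)²/(2·0.3²)) = 1.329808·exp(-0.22222) = 1.06483
  p_Crisis = (1/(0.3·√(2π)))·exp(−(-0.8−-0.3)²/(2·0.3²)) = 1.329808·exp(-1.38889) = 0.33159
Prior × likelihood for each component:
  π_Bull·p_Bull = 0.20 × 1.10693e-15 = 2.21386e-16
  π_Bear·p_Bear = 0.36 × 1.41563e-07 = 5.09627e-08
  π_Neutral·p_Neutral = 0.09 × 1.06483 = 0.0958344
  π_Crisis·p_Crisis = 0.35 × 0.33159 = 0.116057
Normaliser: 2.21386e-16 + 5.09627e-08 + 0.0958344 + 0.116057 = 0.211891
P(Regime Neutral | -0.8) = 0.0958344 / 0.211891 ≈ 0.4523

0.4523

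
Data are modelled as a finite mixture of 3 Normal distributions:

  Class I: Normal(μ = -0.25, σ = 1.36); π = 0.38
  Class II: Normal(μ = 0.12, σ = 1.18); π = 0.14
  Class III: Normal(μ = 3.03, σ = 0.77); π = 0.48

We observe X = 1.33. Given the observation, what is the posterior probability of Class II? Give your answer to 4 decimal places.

0.2628

By Bayes' theorem, P(k | x) = π_k f_k(x) / Σ_j π_j f_j(x).
Component likelihoods at x = 1.33:
  p_I = 0.149379
  p_II = 0.199848
  p_III = 0.0452865
Multiply by the mixture weights:
  π_I·p_I = 0.38 × 0.149379 = 0.0567638
  π_II·p_II = 0.14 × 0.199848 = 0.0279787
  π_III·p_III = 0.48 × 0.0452865 = 0.0217375
Denominator: 0.0567638 + 0.0279787 + 0.0217375 = 0.10648
P(Class II | x) = 0.0279787 / 0.10648 ≈ 0.2628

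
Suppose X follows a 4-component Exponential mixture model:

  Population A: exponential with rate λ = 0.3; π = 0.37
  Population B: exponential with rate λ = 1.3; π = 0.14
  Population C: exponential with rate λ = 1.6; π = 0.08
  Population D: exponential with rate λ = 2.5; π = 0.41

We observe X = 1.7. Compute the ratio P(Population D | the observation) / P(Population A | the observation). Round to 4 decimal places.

0.2194

Only the two components matter; the odds are (P(Z=i) f_i(x)) / (P(Z=j) f_j(x)).
Evaluate each component's likelihood at the observed value:
  L_A = 0.3·e^(−0.3·1.7) = 0.3·e^(−0.5100) = 0.180149
  L_B = 1.3·e^(−1.3·1.7) = 1.3·e^(−2.2100) = 0.142611
  L_C = 1.6·e^(−1.6·1.7) = 1.6·e^(−2.7200) = 0.1054
  L_D = 2.5·e^(−2.5·1.7) = 2.5·e^(−4.2500) = 0.0356606
0.0146208 / 0.066655 ≈ 0.2194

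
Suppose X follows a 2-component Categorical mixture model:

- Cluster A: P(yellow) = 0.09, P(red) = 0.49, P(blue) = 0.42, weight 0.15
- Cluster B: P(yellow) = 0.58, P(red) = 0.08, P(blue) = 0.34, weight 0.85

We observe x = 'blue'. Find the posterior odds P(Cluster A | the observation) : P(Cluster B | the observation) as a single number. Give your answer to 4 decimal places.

Posterior odds = (P(Z=i) f_i(x)) / (P(Z=j) f_j(x)); the normalising sum cancels.
Evaluate each component's likelihood at the observed value:
  p_A = P(blue | comp) = 0.42
  p_B = P(blue | comp) = 0.34
0.063 / 0.289 ≈ 0.2180

0.2180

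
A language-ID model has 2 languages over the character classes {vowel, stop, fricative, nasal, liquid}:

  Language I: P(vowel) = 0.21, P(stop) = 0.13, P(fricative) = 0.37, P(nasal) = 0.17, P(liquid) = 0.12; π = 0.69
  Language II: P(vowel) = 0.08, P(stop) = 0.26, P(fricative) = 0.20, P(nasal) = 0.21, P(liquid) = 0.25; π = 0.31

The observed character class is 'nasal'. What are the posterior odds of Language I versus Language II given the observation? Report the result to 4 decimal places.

Only the two components matter; the odds are (w_i f_i(x)) / (w_j f_j(x)).
Component likelihoods at x = 'nasal':
  p_I = P(nasal | comp) = 0.17
  p_II = P(nasal | comp) = 0.21
Odds = (0.69/0.31) × (0.17/0.21) = 2.22581 × 0.809524 ≈ 1.8018

1.8018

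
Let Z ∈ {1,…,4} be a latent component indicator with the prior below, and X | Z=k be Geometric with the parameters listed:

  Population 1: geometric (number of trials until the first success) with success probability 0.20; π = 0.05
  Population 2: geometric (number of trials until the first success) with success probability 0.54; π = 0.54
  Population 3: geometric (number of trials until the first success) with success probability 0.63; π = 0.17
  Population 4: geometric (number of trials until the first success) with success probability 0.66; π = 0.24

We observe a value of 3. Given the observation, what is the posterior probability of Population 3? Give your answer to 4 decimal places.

0.1451

Posterior ∝ prior × likelihood, so P(k | x) ∝ π_k f_k(x); normalise over all components.
Component likelihoods at x = 3:
  p_1 = 0.20·(1−0.20)^2 = 0.20·0.64 = 0.128
  p_2 = 0.54·(1−0.54)^2 = 0.54·0.2116 = 0.114264
  p_3 = 0.63·(1−0.63)^2 = 0.63·0.1369 = 0.086247
  p_4 = 0.66·(1−0.66)^2 = 0.66·0.1156 = 0.076296
Multiply by the mixture weights:
  π_1·p_1 = 0.05 × 0.128 = 0.0064
  π_2·p_2 = 0.54 × 0.114264 = 0.0617026
  π_3·p_3 = 0.17 × 0.086247 = 0.014662
  π_4·p_4 = 0.24 × 0.076296 = 0.018311
Normaliser: 0.0064 + 0.0617026 + 0.014662 + 0.018311 = 0.101076
P(Population 3 | 3) ≈ 0.1451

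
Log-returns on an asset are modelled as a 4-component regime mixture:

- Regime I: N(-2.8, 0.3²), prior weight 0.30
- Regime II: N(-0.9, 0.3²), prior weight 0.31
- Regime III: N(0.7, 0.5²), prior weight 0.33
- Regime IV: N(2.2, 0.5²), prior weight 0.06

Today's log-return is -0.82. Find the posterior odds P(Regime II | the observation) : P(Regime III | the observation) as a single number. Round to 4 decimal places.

Since P(k|x) ∝ π_k f_k(x), the posterior odds are π_i f_i(x) / (π_j f_j(x)).
Component likelihoods at x = -0.82:
  L_I = (1/(0.3·√(2π)))·exp(−(-0.82−-2.8)²/(2·0.3²)) = 1.329808·exp(-21.78000) = 4.62227e-10
  L_II = (1/(0.3·√(2π)))·exp(−(-0.82−-0.9)²/(2·0.3²)) = 1.329808·exp(-0.03556) = 1.28336
  L_III = (1/(0.5·√(2π)))·exp(−(-0.82−0.7)²/(2·0.5²)) = 0.797885·exp(-4.62080) = 0.00785511
  L_IV = (1/(0.5·√(2π)))·exp(−(-0.82−2.2)²/(2·0.5²)) = 0.797885·exp(-18.24080) = 9.55127e-09
0.39784 / 0.00259219 ≈ 153.4768

153.4768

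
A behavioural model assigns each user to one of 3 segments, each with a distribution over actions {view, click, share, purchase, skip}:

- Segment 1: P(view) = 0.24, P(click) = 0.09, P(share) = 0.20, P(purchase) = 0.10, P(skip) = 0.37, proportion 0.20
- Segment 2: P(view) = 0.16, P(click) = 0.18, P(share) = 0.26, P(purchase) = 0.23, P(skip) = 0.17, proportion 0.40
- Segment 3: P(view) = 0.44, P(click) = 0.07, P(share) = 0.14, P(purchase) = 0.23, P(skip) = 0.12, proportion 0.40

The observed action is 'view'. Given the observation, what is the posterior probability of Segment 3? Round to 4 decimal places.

Apply Bayes' rule: the posterior for each component is proportional to its prior times its likelihood at x.
Component likelihoods at x = 'view':
  p_1 = 0.24
  p_2 = 0.16
  p_3 = 0.44
Multiply by the mixture weights:
  π_1·p_1 = 0.20 × 0.24 = 0.048
  π_2·p_2 = 0.40 × 0.16 = 0.064
  π_3·p_3 = 0.40 × 0.44 = 0.176
Marginal: 0.048 + 0.064 + 0.176 = 0.288
P(Segment 3 | x) ≈ 0.6111

0.6111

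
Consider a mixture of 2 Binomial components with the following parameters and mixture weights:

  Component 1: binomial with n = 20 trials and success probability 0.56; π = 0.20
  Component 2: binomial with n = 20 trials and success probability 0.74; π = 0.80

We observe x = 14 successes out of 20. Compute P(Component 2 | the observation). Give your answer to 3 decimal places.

0.894

Apply Bayes' rule: the posterior for each component is proportional to its prior times its likelihood at x.
Evaluate each component's likelihood at the observed value:
  L_1 = C(20,14)·0.56^14·0.44^6 = 38760·0.000298286·0.00725631 = 0.0838943
  L_2 = C(20,14)·0.74^14·0.26^6 = 38760·0.0147654·0.000308916 = 0.176794
Prior × likelihood for each component:
  π_1·L_1 = 0.20 × 0.0838943 = 0.0167789
  π_2·L_2 = 0.80 × 0.176794 = 0.141435
Denominator: 0.0167789 + 0.141435 = 0.158214
P(Component 2 | data) = 0.141435 / 0.158214 ≈ 0.894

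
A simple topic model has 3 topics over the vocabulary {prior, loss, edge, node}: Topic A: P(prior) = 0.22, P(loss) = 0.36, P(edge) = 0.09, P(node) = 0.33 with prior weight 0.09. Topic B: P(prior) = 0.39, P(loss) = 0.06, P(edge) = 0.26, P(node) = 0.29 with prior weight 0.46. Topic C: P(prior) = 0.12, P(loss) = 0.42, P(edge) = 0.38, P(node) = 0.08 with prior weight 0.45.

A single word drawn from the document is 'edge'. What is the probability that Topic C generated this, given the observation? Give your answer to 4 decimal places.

Apply Bayes' rule: the posterior for each component is proportional to its prior times its likelihood at x.
Evaluate each component's likelihood at the observed value:
  p_A = P(edge | comp) = 0.09
  p_B = P(edge | comp) = 0.26
  p_C = P(edge | comp) = 0.38
Unnormalised posteriors:
  π_A·p_A = 0.09 × 0.09 = 0.0081
  π_B·p_B = 0.46 × 0.26 = 0.1196
  π_C·p_C = 0.45 × 0.38 = 0.171
Evidence: 0.0081 + 0.1196 + 0.171 = 0.2987
So the posterior for Topic C is 0.171 / 0.2987 ≈ 0.5725.

0.5725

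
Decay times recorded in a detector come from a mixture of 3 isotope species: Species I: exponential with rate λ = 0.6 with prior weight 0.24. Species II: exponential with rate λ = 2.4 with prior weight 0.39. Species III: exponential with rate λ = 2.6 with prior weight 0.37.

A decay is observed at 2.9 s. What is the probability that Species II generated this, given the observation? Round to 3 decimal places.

Apply Bayes' rule: the posterior for each component is proportional to its prior times its likelihood at x.
Exponential densities:
  f_I = 0.105312
  f_II = 0.00227783
  f_III = 0.00138163
Multiply by the mixture weights:
  w_I·f_I = 0.24 × 0.105312 = 0.0252749
  w_II·f_II = 0.39 × 0.00227783 = 0.000888354
  w_III·f_III = 0.37 × 0.00138163 = 0.000511205
Sum: 0.0252749 + 0.000888354 + 0.000511205 = 0.0266745
Responsibility of Species II: 0.000888354 / 0.0266745 ≈ 0.033

0.033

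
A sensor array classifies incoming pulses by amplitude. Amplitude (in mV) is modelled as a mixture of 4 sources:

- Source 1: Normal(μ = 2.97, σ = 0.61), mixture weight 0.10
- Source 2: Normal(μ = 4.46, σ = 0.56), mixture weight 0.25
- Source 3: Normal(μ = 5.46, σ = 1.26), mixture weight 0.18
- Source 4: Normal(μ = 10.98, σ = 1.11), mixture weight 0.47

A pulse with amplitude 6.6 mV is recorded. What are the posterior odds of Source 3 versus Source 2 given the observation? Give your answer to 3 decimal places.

Only the two components matter; the odds are (w_i f_i(x)) / (w_j f_j(x)).
Normal densities:
  L_1 = (1/(0.61·√(2π)))·exp(−(6.6−2.97)²/(2·0.61²)) = 0.654004·exp(-17.70613) = 1.33631e-08
  L_2 = (1/(0.56·√(2π)))·exp(−(6.6−4.46)²/(2·0.56²)) = 0.712397·exp(-7.30166) = 0.000480454
  L_3 = (1/(1.26·√(2π)))·exp(−(6.6−5.46)²/(2·1.26²)) = 0.316621·exp(-0.40930) = 0.210273
  L_4 = (1/(1.11·√(2π)))·exp(−(6.6−10.98)²/(2·1.11²)) = 0.359407·exp(-7.78524) = 0.000149451
0.0378492 / 0.000120114 ≈ 315.112

315.112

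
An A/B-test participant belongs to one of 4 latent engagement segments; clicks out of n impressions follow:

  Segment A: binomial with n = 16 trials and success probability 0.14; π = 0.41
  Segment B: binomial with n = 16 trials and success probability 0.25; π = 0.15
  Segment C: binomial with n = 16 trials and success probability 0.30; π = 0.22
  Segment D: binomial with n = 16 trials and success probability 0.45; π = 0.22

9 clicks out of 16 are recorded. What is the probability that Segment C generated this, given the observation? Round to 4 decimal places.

0.1201

Posterior ∝ prior × likelihood, so P(k | x) ∝ P(Z=k) f_k(x); normalise over all components.
Evaluate each component's likelihood at the observed value:
  L_A = C(16,9)·0.14^9·0.86^7 = 11440·2.0661e-08·0.347928 = 8.2237e-05
  L_B = C(16,9)·0.25^9·0.75^7 = 11440·3.8147e-06·0.133484 = 0.00582526
  L_C = C(16,9)·0.30^9·0.70^7 = 11440·1.9683e-05·0.0823543 = 0.018544
  L_D = C(16,9)·0.45^9·0.55^7 = 11440·0.000756681·0.0152244 = 0.131788
Unnormalised posteriors:
  P(Z=A)·L_A = 0.41 × 8.2237e-05 = 3.37172e-05
  P(Z=B)·L_B = 0.15 × 0.00582526 = 0.000873788
  P(Z=C)·L_C = 0.22 × 0.018544 = 0.00407968
  P(Z=D)·L_D = 0.22 × 0.131788 = 0.0289935
Sum: 3.37172e-05 + 0.000873788 + 0.00407968 + 0.0289935 = 0.0339807
P(Segment C | data) ≈ 0.1201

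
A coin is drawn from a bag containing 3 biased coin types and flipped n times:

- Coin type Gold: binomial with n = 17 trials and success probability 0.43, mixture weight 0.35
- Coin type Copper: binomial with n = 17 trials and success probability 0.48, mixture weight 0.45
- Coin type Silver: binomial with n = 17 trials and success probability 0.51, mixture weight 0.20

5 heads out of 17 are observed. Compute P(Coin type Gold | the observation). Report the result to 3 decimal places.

0.510

P(component k | x) = π_k·f_k(x) / marginal(x), where marginal(x) = Σ_j π_j·f_j(x).
Binomial probabilities:
  p_Gold = C(17,5)·0.43^5·0.57^12 = 6188·0.0147008·0.00117625 = 0.107002
  p_Copper = C(17,5)·0.48^5·0.52^12 = 6188·0.0254804·0.000390877 = 0.0616306
  p_Silver = C(17,5)·0.51^5·0.49^12 = 6188·0.0345025·0.000191581 = 0.0409029
Prior × likelihood for each component:
  π_Gold·p_Gold = 0.35 × 0.107002 = 0.0374506
  π_Copper·p_Copper = 0.45 × 0.0616306 = 0.0277338
  π_Silver·p_Silver = 0.20 × 0.0409029 = 0.00818058
Denominator: 0.0374506 + 0.0277338 + 0.00818058 = 0.073365
Responsibility of Coin type Gold: 0.0374506 / 0.073365 ≈ 0.510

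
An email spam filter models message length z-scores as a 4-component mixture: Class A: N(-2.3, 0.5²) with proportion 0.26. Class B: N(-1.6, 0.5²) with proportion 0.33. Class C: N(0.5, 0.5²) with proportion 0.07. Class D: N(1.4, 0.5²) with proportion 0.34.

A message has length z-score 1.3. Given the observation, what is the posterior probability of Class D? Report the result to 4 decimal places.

0.9448

By Bayes' theorem, P(k | x) = P(Z=k) f_k(x) / Σ_j P(Z=j) f_j(x).
Component likelihoods at x = 1.3:
  L_A = 4.41598e-12
  L_B = 3.95464e-08
  L_C = 0.221842
  L_D = 0.782085
Weight by the priors:
  P(Z=A)·L_A = 0.26 × 4.41598e-12 = 1.14815e-12
  P(Z=B)·L_B = 0.33 × 3.95464e-08 = 1.30503e-08
  P(Z=C)·L_C = 0.07 × 0.221842 = 0.0155289
  P(Z=D)·L_D = 0.34 × 0.782085 = 0.265909
Sum: 1.14815e-12 + 1.30503e-08 + 0.0155289 + 0.265909 = 0.281438
P(Class D | the observation) = 0.265909 / 0.281438 ≈ 0.9448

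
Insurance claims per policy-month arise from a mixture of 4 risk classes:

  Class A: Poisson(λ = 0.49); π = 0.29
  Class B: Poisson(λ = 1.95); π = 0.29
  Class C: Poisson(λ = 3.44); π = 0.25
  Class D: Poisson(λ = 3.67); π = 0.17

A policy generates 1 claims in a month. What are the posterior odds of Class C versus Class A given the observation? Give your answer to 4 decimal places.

0.3168

Posterior odds = (w_i f_i(x)) / (w_j f_j(x)); the normalising sum cancels.
Poisson probabilities:
  p_A = e^(−0.49)·0.49^1/1! = 0.300187
  p_B = e^(−1.95)·1.95^1/1! = 0.277434
  p_C = e^(−3.44)·3.44^1/1! = 0.110303
  p_D = e^(−3.67)·3.67^1/1! = 0.0934986
0.0275756 / 0.0870542 ≈ 0.3168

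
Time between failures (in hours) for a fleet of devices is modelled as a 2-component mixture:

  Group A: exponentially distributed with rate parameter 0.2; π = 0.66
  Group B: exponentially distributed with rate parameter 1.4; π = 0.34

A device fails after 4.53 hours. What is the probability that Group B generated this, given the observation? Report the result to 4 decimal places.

Apply Bayes' rule: the posterior for each component is proportional to its prior times its likelihood at x.
Exponential densities:
  p_A = 0.2·e^(−0.2·4.53) = 0.2·e^(−0.9060) = 0.0808275
  p_B = 1.4·e^(−1.4·4.53) = 1.4·e^(−6.3420) = 0.00246509
Unnormalised posteriors:
  P(Z=A)·p_A = 0.66 × 0.0808275 = 0.0533462
  P(Z=B)·p_B = 0.34 × 0.00246509 = 0.00083813
Sum: 0.0533462 + 0.00083813 = 0.0541843
So the posterior for Group B is 0.00083813 / 0.0541843 ≈ 0.0155.

0.0155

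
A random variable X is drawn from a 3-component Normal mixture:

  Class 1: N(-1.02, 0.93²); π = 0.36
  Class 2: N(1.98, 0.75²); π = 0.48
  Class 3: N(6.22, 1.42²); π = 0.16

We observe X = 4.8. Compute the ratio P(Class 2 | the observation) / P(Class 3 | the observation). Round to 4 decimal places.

0.0080

Posterior odds = (P(Z=i) f_i(x)) / (P(Z=j) f_j(x)); the normalising sum cancels.
Component likelihoods at x = 4.8:
  f_1 = 1.34341e-09
  f_2 = 0.000452802
  f_3 = 0.170402
0.000217345 / 0.0272643 ≈ 0.0080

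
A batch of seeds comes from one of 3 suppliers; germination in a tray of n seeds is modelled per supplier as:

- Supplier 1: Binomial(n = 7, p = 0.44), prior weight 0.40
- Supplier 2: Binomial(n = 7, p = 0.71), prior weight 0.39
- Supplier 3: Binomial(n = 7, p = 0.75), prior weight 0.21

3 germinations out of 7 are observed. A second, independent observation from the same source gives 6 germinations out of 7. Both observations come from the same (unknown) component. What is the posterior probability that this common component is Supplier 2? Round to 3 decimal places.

P(component k | x) = w_k·f_k(x) / marginal(x), where marginal(x) = Σ_j w_j·f_j(x).
Since both observations come from the same component, the likelihood for component k is f_k(x₁)·f_k(x₂).
  p_1 = [C(7,3)·0.44^3·0.56^4 = 35·0.085184·0.098345 = 0.29321] × [0.0284448] = 0.00834027
  p_2 = [C(7,3)·0.71^3·0.29^4 = 35·0.357911·0.00707281 = 0.0886003] × [0.260044] = 0.0230399
  p_3 = [C(7,3)·0.75^3·0.25^4 = 35·0.421875·0.00390625 = 0.0576782] × [0.311462] = 0.0179646
Unnormalised posteriors:
  w_1·p_1 = 0.40 × 0.00834027 = 0.00333611
  w_2·p_2 = 0.39 × 0.0230399 = 0.00898557
  w_3·p_3 = 0.21 × 0.0179646 = 0.00377257
Sum: 0.00333611 + 0.00898557 + 0.00377257 = 0.0160942
P(Supplier 2 | x₁, x₂) = 0.00898557 / 0.0160942 ≈ 0.558

0.558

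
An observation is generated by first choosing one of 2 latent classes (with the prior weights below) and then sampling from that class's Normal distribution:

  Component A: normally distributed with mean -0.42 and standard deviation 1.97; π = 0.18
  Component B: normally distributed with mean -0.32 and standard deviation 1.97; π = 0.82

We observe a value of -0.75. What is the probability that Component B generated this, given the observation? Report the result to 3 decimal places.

Posterior ∝ prior × likelihood, so P(k | x) ∝ w_k f_k(x); normalise over all components.
Normal densities:
  p_A = 0.199687
  p_B = 0.197742
Multiply by the mixture weights:
  w_A·p_A = 0.18 × 0.199687 = 0.0359437
  w_B·p_B = 0.82 × 0.197742 = 0.162148
Sum: 0.0359437 + 0.162148 = 0.198092
So the posterior for Component B is 0.162148 / 0.198092 ≈ 0.819.

0.819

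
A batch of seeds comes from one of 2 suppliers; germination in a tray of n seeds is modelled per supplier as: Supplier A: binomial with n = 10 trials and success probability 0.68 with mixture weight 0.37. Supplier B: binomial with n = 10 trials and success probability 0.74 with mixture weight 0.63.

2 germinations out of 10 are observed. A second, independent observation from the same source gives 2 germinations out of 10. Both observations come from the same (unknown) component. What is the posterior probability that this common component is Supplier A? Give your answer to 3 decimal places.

0.921

Apply Bayes' rule: the posterior for each component is proportional to its prior times its likelihood at x.
Since both observations come from the same component, the likelihood for component k is f_k(x₁)·f_k(x₂).
  L_A = [0.00228786] × [0.00228786] = 5.23432e-06
  L_B = [0.000514592] × [0.000514592] = 2.64805e-07
Prior × likelihood for each component:
  P(Z=A)·L_A = 0.37 × 5.23432e-06 = 1.9367e-06
  P(Z=B)·L_B = 0.63 × 2.64805e-07 = 1.66827e-07
Evidence: 1.9367e-06 + 1.66827e-07 = 2.10353e-06
Responsibility of Supplier A: 1.9367e-06 / 2.10353e-06 ≈ 0.921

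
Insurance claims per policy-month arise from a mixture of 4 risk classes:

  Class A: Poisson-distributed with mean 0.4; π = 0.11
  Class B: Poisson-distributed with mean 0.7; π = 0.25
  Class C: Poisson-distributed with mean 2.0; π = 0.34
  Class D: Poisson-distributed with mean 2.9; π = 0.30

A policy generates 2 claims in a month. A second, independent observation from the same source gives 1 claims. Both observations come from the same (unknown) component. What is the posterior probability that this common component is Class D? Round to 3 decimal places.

By Bayes' theorem, P(k | x) = w_k f_k(x) / Σ_j w_j f_j(x).
Since both observations come from the same component, the likelihood for component k is f_k(x₁)·f_k(x₂).
  L_A = [0.0536256] × [0.268128] = 0.0143785
  L_B = [0.121663] × [0.34761] = 0.0422914
  L_C = [0.270671] × [0.270671] = 0.0732626
  L_D = [0.231373] × [0.159567] = 0.0369195
Unnormalised posteriors:
  w_A·L_A = 0.11 × 0.0143785 = 0.00158164
  w_B·L_B = 0.25 × 0.0422914 = 0.0105728
  w_C·L_C = 0.34 × 0.0732626 = 0.0249093
  w_D·L_D = 0.30 × 0.0369195 = 0.0110759
Marginal: 0.00158164 + 0.0105728 + 0.0249093 + 0.0110759 = 0.0481396
Responsibility of Class D: 0.0110759 / 0.0481396 ≈ 0.230

0.230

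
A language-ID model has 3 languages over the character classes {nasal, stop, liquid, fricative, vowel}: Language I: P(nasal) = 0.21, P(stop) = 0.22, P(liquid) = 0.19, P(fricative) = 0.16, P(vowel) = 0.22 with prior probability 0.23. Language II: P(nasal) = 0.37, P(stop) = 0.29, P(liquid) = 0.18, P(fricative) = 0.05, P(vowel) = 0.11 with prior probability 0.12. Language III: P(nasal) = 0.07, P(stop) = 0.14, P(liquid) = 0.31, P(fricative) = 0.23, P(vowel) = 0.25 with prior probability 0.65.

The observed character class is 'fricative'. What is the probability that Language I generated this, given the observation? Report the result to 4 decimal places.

0.1914

Posterior ∝ prior × likelihood, so P(k | x) ∝ π_k f_k(x); normalise over all components.
Evaluate each component's likelihood at the observed value:
  f_I = 0.16
  f_II = 0.05
  f_III = 0.23
Weight by the priors:
  π_I·f_I = 0.23 × 0.16 = 0.0368
  π_II·f_II = 0.12 × 0.05 = 0.006
  π_III·f_III = 0.65 × 0.23 = 0.1495
Normaliser: 0.0368 + 0.006 + 0.1495 = 0.1923
Responsibility of Language I: 0.0368 / 0.1923 ≈ 0.1914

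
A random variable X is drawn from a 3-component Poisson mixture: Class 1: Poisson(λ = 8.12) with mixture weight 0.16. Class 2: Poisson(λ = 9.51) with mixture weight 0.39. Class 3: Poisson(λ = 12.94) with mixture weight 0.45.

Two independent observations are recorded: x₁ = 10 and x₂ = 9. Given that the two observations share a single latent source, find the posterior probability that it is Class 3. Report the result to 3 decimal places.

0.241

P(component k | x) = P(Z=k)·f_k(x) / marginal(x), where marginal(x) = Σ_j P(Z=j)·f_j(x).
Since both observations come from the same component, the likelihood for component k is f_k(x₁)·f_k(x₂).
  L_1 = [e^(−8.12)·8.12^10/10! = 0.102171] × [0.125826] = 0.0128557
  L_2 = [e^(−9.51)·9.51^10/10! = 0.123567] × [0.129933] = 0.0160555
  L_3 = [e^(−12.94)·12.94^10/10! = 0.0870581] × [0.0672783] = 0.00585712
Weight by the priors:
  P(Z=1)·L_1 = 0.16 × 0.0128557 = 0.00205691
  P(Z=2)·L_2 = 0.39 × 0.0160555 = 0.00626163
  P(Z=3)·L_3 = 0.45 × 0.00585712 = 0.0026357
Denominator: 0.00205691 + 0.00626163 + 0.0026357 = 0.0109542
So the posterior for Class 3 is 0.0026357 / 0.0109542 ≈ 0.241.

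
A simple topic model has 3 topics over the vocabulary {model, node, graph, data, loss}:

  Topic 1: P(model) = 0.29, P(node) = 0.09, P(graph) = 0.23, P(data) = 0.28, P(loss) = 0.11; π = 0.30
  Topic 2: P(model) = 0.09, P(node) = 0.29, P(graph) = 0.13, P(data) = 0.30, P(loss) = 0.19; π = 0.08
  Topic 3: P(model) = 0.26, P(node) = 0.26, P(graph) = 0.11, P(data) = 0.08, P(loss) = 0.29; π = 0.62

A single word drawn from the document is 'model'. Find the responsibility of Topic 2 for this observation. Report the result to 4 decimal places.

Posterior ∝ prior × likelihood, so P(k | x) ∝ π_k f_k(x); normalise over all components.
Categorical probabilities:
  p_1 = P(model | comp) = 0.29
  p_2 = P(model | comp) = 0.09
  p_3 = P(model | comp) = 0.26
Weight by the priors:
  π_1·p_1 = 0.30 × 0.29 = 0.087
  π_2·p_2 = 0.08 × 0.09 = 0.0072
  π_3·p_3 = 0.62 × 0.26 = 0.1612
Sum: 0.087 + 0.0072 + 0.1612 = 0.2554
P(Topic 2 | 'model') = 0.0072 / 0.2554 ≈ 0.0282

0.0282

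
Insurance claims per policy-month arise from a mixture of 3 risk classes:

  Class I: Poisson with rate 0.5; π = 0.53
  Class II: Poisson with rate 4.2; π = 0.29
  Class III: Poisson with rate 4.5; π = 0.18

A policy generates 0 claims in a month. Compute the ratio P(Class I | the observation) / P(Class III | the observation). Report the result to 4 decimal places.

Since P(k|x) ∝ P(Z=k) f_k(x), the posterior odds are P(Z=i) f_i(x) / (P(Z=j) f_j(x)).
Evaluate each component's likelihood at the observed value:
  L_I = e^(−0.5)·0.5^0/0! = 0.606531
  L_II = e^(−4.2)·4.2^0/0! = 0.0149956
  L_III = e^(−4.5)·4.5^0/0! = 0.011109
Posterior odds = (P(Z=I)·L_I) / (P(Z=III)·L_III) = (0.53·0.606531) / (0.18·0.011109) = 0.321461 / 0.00199962 ≈ 160.7612

160.7612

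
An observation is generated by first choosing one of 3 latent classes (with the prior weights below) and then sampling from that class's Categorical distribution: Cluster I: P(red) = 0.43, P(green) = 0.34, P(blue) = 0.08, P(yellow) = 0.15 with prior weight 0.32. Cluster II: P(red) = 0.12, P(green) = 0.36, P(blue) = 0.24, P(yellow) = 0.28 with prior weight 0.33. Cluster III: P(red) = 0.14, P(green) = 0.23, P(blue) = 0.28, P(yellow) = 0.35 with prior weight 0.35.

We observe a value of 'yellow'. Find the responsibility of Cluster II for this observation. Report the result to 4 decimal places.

0.3515

Posterior ∝ prior × likelihood, so P(k | x) ∝ w_k f_k(x); normalise over all components.
Component likelihoods at x = 'yellow':
  L_I = P(yellow | comp) = 0.15
  L_II = P(yellow | comp) = 0.28
  L_III = P(yellow | comp) = 0.35
Unnormalised posteriors:
  w_I·L_I = 0.32 × 0.15 = 0.048
  w_II·L_II = 0.33 × 0.28 = 0.0924
  w_III·L_III = 0.35 × 0.35 = 0.1225
Normaliser: 0.048 + 0.0924 + 0.1225 = 0.2629
Responsibility of Cluster II: 0.0924 / 0.2629 ≈ 0.3515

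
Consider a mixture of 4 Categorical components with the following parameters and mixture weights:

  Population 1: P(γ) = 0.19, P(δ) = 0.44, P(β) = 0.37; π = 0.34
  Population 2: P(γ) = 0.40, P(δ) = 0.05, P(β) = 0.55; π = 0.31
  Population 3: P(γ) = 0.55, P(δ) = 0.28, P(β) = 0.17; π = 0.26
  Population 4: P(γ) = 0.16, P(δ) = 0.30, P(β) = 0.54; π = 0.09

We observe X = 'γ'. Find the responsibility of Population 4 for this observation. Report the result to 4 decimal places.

0.0416

By Bayes' theorem, P(k | x) = π_k f_k(x) / Σ_j π_j f_j(x).
Categorical probabilities:
  p_1 = 0.19
  p_2 = 0.4
  p_3 = 0.55
  p_4 = 0.16
Weight by the priors:
  π_1·p_1 = 0.34 × 0.19 = 0.0646
  π_2·p_2 = 0.31 × 0.4 = 0.124
  π_3·p_3 = 0.26 × 0.55 = 0.143
  π_4·p_4 = 0.09 × 0.16 = 0.0144
Denominator: 0.0646 + 0.124 + 0.143 + 0.0144 = 0.346
Responsibility of Population 4: 0.0144 / 0.346 ≈ 0.0416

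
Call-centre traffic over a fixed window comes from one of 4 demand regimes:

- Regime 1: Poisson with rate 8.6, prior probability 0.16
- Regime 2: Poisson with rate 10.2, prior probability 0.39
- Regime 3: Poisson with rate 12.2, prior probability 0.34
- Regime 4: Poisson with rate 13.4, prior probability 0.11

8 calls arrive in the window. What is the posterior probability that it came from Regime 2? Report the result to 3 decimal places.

0.473

By Bayes' theorem, P(k | x) = P(Z=k) f_k(x) / Σ_j P(Z=j) f_j(x).
Evaluate each component's likelihood at the observed value:
  L_1 = 0.136626
  L_2 = 0.108013
  L_3 = 0.0612302
  L_4 = 0.0390636
Multiply by the mixture weights:
  P(Z=1)·L_1 = 0.16 × 0.136626 = 0.0218602
  P(Z=2)·L_2 = 0.39 × 0.108013 = 0.0421252
  P(Z=3)·L_3 = 0.34 × 0.0612302 = 0.0208183
  P(Z=4)·L_4 = 0.11 × 0.0390636 = 0.00429699
Normaliser: 0.0218602 + 0.0421252 + 0.0208183 + 0.00429699 = 0.0891006
P(Regime 2 | x) ≈ 0.473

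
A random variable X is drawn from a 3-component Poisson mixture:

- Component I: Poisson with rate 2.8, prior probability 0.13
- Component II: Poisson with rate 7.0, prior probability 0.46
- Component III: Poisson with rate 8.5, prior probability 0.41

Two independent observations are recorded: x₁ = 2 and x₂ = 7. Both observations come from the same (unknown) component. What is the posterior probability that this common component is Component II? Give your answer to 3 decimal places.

Apply Bayes' rule: the posterior for each component is proportional to its prior times its likelihood at x.
Since both observations come from the same component, the likelihood for component k is f_k(x₁)·f_k(x₂).
  f_I = [e^(−2.8)·2.8^2/2! = 0.238375] × [0.0162799] = 0.00388072
  f_II = [e^(−7.0)·7.0^2/2! = 0.0223411] × [0.149003] = 0.00332889
  f_III = [e^(−8.5)·8.5^2/2! = 0.00735029] × [0.129419] = 0.00095127
Unnormalised posteriors:
  π_I·f_I = 0.13 × 0.00388072 = 0.000504494
  π_II·f_II = 0.46 × 0.00332889 = 0.00153129
  π_III·f_III = 0.41 × 0.00095127 = 0.000390021
Sum: 0.000504494 + 0.00153129 + 0.000390021 = 0.0024258
P(Component II | x₁, x₂) ≈ 0.631

0.631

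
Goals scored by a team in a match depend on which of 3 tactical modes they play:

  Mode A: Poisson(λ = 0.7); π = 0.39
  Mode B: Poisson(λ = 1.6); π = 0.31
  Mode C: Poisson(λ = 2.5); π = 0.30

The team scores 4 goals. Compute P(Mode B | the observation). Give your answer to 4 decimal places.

Apply Bayes' rule: the posterior for each component is proportional to its prior times its likelihood at x.
Poisson probabilities:
  f_A = 0.00496792
  f_B = 0.0551312
  f_C = 0.133602
Weight by the priors:
  π_A·f_A = 0.39 × 0.00496792 = 0.00193749
  π_B·f_B = 0.31 × 0.0551312 = 0.0170907
  π_C·f_C = 0.30 × 0.133602 = 0.0400806
Evidence: 0.00193749 + 0.0170907 + 0.0400806 = 0.0591087
So the posterior for Mode B is 0.0170907 / 0.0591087 ≈ 0.2891.

0.2891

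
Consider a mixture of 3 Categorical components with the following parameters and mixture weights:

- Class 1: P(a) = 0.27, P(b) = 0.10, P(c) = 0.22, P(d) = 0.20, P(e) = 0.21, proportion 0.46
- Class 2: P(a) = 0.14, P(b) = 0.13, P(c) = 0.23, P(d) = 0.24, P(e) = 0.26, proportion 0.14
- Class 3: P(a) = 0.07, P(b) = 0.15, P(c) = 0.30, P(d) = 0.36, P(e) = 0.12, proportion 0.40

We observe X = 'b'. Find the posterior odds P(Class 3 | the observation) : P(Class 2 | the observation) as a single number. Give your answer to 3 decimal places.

3.297

Since P(k|x) ∝ π_k f_k(x), the posterior odds are π_i f_i(x) / (π_j f_j(x)).
Categorical probabilities:
  f_1 = P(b | comp) = 0.10
  f_2 = P(b | comp) = 0.13
  f_3 = P(b | comp) = 0.15
0.06 / 0.0182 ≈ 3.297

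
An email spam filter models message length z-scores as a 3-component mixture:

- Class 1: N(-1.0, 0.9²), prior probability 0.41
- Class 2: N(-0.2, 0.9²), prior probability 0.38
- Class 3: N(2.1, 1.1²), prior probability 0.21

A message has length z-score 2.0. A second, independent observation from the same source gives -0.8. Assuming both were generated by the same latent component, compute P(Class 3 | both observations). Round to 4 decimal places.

0.2043

P(component k | x) = w_k·f_k(x) / marginal(x), where marginal(x) = Σ_j w_j·f_j(x).
Since both observations come from the same component, the likelihood for component k is f_k(x₁)·f_k(x₂).
  p_1 = [(1/(0.9·√(2π)))·exp(−(2.0−-1.0)²/(2·0.9²)) = 0.443269·exp(-5.55556) = 0.00171364] × [0.432458] = 0.000741079
  p_2 = [(1/(0.9·√(2π)))·exp(−(2.0−-0.2)²/(2·0.9²)) = 0.443269·exp(-2.98765) = 0.0223432] × [0.354942] = 0.00793055
  p_3 = [(1/(1.1·√(2π)))·exp(−(2.0−2.1)²/(2·1.1²)) = 0.362675·exp(-0.00413) = 0.361179] × [0.0112268] = 0.00405487
Unnormalised posteriors:
  w_1·p_1 = 0.41 × 0.000741079 = 0.000303843
  w_2·p_2 = 0.38 × 0.00793055 = 0.00301361
  w_3·p_3 = 0.21 × 0.00405487 = 0.000851523
Sum: 0.000303843 + 0.00301361 + 0.000851523 = 0.00416898
Responsibility of Class 3: 0.000851523 / 0.00416898 ≈ 0.2043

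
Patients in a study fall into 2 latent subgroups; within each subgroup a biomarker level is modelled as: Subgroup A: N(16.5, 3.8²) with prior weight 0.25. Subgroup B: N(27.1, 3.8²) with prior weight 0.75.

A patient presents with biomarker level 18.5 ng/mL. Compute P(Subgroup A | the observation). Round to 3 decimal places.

P(component k | x) = π_k·f_k(x) / marginal(x), where marginal(x) = Σ_j π_j·f_j(x).
Normal densities:
  f_A = (1/(3.8·√(2π)))·exp(−(18.5−16.5)²/(2·3.8²)) = 0.104985·exp(-0.13850) = 0.091406
  f_B = (1/(3.8·√(2π)))·exp(−(18.5−27.1)²/(2·3.8²)) = 0.104985·exp(-2.56094) = 0.00810818
Unnormalised posteriors:
  π_A·f_A = 0.25 × 0.091406 = 0.0228515
  π_B·f_B = 0.75 × 0.00810818 = 0.00608114
Normaliser: 0.0228515 + 0.00608114 = 0.0289326
P(Subgroup A | x) = 0.0228515 / 0.0289326 ≈ 0.790

0.790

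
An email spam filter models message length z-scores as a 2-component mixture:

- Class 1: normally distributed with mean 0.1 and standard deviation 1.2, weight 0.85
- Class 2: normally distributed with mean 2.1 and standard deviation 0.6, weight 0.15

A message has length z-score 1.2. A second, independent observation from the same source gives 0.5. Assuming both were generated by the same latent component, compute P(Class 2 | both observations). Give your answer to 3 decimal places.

0.010

Posterior ∝ prior × likelihood, so P(k | x) ∝ π_k f_k(x); normalise over all components.
Since both observations come from the same component, the likelihood for component k is f_k(x₁)·f_k(x₂).
  f_1 = [0.218406] × [0.314486] = 0.0686857
  f_2 = [0.215863] × [0.0189933] = 0.00409995
Multiply by the mixture weights:
  π_1·f_1 = 0.85 × 0.0686857 = 0.0583828
  π_2·f_2 = 0.15 × 0.00409995 = 0.000614992
Evidence: 0.0583828 + 0.000614992 = 0.0589978
P(Class 2 | x₁, x₂) = 0.000614992 / 0.0589978 ≈ 0.010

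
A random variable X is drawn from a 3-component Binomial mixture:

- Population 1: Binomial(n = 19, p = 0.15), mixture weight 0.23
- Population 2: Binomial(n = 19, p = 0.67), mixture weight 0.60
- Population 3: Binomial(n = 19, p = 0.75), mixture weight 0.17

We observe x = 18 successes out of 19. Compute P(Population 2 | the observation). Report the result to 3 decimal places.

0.380

By Bayes' theorem, P(k | x) = π_k f_k(x) / Σ_j π_j f_j(x).
Component likelihoods at x = 18 successes out of 19:
  f_1 = 2.3868e-14
  f_2 = 0.00464103
  f_3 = 0.0267791
Weight by the priors:
  π_1·f_1 = 0.23 × 2.3868e-14 = 5.48963e-15
  π_2·f_2 = 0.60 × 0.00464103 = 0.00278462
  π_3·f_3 = 0.17 × 0.0267791 = 0.00455245
Normaliser: 5.48963e-15 + 0.00278462 + 0.00455245 = 0.00733707
So the posterior for Population 2 is 0.00278462 / 0.00733707 ≈ 0.380.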